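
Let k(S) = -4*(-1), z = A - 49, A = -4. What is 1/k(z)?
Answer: ¼ ≈ 0.25000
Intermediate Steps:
z = -53 (z = -4 - 49 = -53)
k(S) = 4
1/k(z) = 1/4 = ¼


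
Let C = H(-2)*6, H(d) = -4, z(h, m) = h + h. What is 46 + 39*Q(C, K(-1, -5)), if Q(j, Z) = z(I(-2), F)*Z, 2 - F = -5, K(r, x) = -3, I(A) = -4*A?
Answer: -1826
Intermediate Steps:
F = 7 (F = 2 - 1*(-5) = 2 + 5 = 7)
z(h, m) = 2*h
C = -24 (C = -4*6 = -24)
Q(j, Z) = 16*Z (Q(j, Z) = (2*(-4*(-2)))*Z = (2*8)*Z = 16*Z)
46 + 39*Q(C, K(-1, -5)) = 46 + 39*(16*(-3)) = 46 + 39*(-48) = 46 - 1872 = -1826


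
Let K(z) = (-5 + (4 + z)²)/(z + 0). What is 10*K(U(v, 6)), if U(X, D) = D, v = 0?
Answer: 475/3 ≈ 158.33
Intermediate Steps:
K(z) = (-5 + (4 + z)²)/z
10*K(U(v, 6)) = 10*((-5 + (4 + 6)²)/6) = 10*((-5 + 10²)/6) = 10*((-5 + 100)/6) = 10*((⅙)*95) = 10*(95/6) = 475/3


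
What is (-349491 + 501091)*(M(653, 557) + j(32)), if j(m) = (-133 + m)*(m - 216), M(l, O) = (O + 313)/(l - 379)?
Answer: 386040758800/137 ≈ 2.8178e+9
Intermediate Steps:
M(l, O) = (313 + O)/(-379 + l)
j(m) = (-216 + m)*(-133 + m) (j(m) = (-133 + m)*(-216 + m) = (-216 + m)*(-133 + m))
(-349491 + 501091)*(M(653, 557) + j(32)) = (-349491 + 501091)*((313 + 557)/(-379 + 653) + (28728 + 32² - 349*32)) = 151600*(870/274 + (28728 + 1024 - 11168)) = 151600*((1/274)*870 + 18584) = 151600*(435/137 + 18584) = 151600*(2546443/137) = 386040758800/137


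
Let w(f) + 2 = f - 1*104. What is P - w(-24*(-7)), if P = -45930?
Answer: -45992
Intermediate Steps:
w(f) = -106 + f (w(f) = -2 + (f - 1*104) = -2 + (f - 104) = -2 + (-104 + f) = -106 + f)
P - w(-24*(-7)) = -45930 - (-106 - 24*(-7)) = -45930 - (-106 + 168) = -45930 - 1*62 = -45930 - 62 = -45992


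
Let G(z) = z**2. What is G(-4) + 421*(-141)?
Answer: -59345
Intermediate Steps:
G(-4) + 421*(-141) = (-4)**2 + 421*(-141) = 16 - 59361 = -59345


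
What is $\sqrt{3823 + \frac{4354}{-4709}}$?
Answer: $\frac{\sqrt{84753302477}}{4709} \approx 61.823$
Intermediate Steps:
$\sqrt{3823 + \frac{4354}{-4709}} = \sqrt{3823 + 4354 \left(- \frac{1}{4709}\right)} = \sqrt{3823 - \frac{4354}{4709}} = \sqrt{\frac{17998153}{4709}} = \frac{\sqrt{84753302477}}{4709}$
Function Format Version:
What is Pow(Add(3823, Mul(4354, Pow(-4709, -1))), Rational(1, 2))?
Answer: Mul(Rational(1, 4709), Pow(84753302477, Rational(1, 2))) ≈ 61.823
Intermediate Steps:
Pow(Add(3823, Mul(4354, Pow(-4709, -1))), Rational(1, 2)) = Pow(Add(3823, Mul(4354, Rational(-1, 4709))), Rational(1, 2)) = Pow(Add(3823, Rational(-4354, 4709)), Rational(1, 2)) = Pow(Rational(17998153, 4709), Rational(1, 2)) = Mul(Rational(1, 4709), Pow(84753302477, Rational(1, 2)))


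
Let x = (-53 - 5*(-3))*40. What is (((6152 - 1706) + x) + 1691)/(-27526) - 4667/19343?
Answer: -217770473/532435418 ≈ -0.40901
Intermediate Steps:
x = -1520 (x = (-53 + 15)*40 = -38*40 = -1520)
(((6152 - 1706) + x) + 1691)/(-27526) - 4667/19343 = (((6152 - 1706) - 1520) + 1691)/(-27526) - 4667/19343 = ((4446 - 1520) + 1691)*(-1/27526) - 4667*1/19343 = (2926 + 1691)*(-1/27526) - 4667/19343 = 4617*(-1/27526) - 4667/19343 = -4617/27526 - 4667/19343 = -217770473/532435418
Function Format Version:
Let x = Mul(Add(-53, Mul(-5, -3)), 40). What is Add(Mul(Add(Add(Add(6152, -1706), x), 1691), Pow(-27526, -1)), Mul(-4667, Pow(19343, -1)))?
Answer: Rational(-217770473, 532435418) ≈ -0.40901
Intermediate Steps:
x = -1520 (x = Mul(Add(-53, 15), 40) = Mul(-38, 40) = -1520)
Add(Mul(Add(Add(Add(6152, -1706), x), 1691), Pow(-27526, -1)), Mul(-4667, Pow(19343, -1))) = Add(Mul(Add(Add(Add(6152, -1706), -1520), 1691), Pow(-27526, -1)), Mul(-4667, Pow(19343, -1))) = Add(Mul(Add(Add(4446, -1520), 1691), Rational(-1, 27526)), Mul(-4667, Rational(1, 19343))) = Add(Mul(Add(2926, 1691), Rational(-1, 27526)), Rational(-4667, 19343)) = Add(Mul(4617, Rational(-1, 27526)), Rational(-4667, 19343)) = Add(Rational(-4617, 27526), Rational(-4667, 19343)) = Rational(-217770473, 532435418)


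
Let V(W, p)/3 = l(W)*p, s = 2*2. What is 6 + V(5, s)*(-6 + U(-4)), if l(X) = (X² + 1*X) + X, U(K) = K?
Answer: -4194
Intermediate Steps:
s = 4
l(X) = X² + 2*X (l(X) = (X² + X) + X = (X + X²) + X = X² + 2*X)
V(W, p) = 3*W*p*(2 + W) (V(W, p) = 3*((W*(2 + W))*p) = 3*(W*p*(2 + W)) = 3*W*p*(2 + W))
6 + V(5, s)*(-6 + U(-4)) = 6 + (3*5*4*(2 + 5))*(-6 - 4) = 6 + (3*5*4*7)*(-10) = 6 + 420*(-10) = 6 - 4200 = -4194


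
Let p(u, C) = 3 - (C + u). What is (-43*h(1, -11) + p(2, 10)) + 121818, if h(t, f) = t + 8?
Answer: 121422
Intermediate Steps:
p(u, C) = 3 - C - u (p(u, C) = 3 + (-C - u) = 3 - C - u)
h(t, f) = 8 + t
(-43*h(1, -11) + p(2, 10)) + 121818 = (-43*(8 + 1) + (3 - 1*10 - 1*2)) + 121818 = (-43*9 + (3 - 10 - 2)) + 121818 = (-387 - 9) + 121818 = -396 + 121818 = 121422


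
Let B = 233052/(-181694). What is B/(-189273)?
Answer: 38842/5731628077 ≈ 6.7768e-6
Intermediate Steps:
B = -116526/90847 (B = 233052*(-1/181694) = -116526/90847 ≈ -1.2827)
B/(-189273) = -116526/90847/(-189273) = -116526/90847*(-1/189273) = 38842/5731628077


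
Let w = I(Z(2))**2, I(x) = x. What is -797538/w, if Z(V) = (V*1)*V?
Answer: -398769/8 ≈ -49846.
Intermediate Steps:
Z(V) = V**2 (Z(V) = V*V = V**2)
w = 16 (w = (2**2)**2 = 4**2 = 16)
-797538/w = -797538/16 = -797538*1/16 = -398769/8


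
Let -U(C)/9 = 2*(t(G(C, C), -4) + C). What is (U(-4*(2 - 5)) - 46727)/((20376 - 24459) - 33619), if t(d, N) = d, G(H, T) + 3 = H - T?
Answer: 46889/37702 ≈ 1.2437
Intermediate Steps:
G(H, T) = -3 + H - T (G(H, T) = -3 + (H - T) = -3 + H - T)
U(C) = 54 - 18*C (U(C) = -18*((-3 + C - C) + C) = -18*(-3 + C) = -9*(-6 + 2*C) = 54 - 18*C)
(U(-4*(2 - 5)) - 46727)/((20376 - 24459) - 33619) = ((54 - (-72)*(2 - 5)) - 46727)/((20376 - 24459) - 33619) = ((54 - (-72)*(-3)) - 46727)/(-4083 - 33619) = ((54 - 18*12) - 46727)/(-37702) = ((54 - 216) - 46727)*(-1/37702) = (-162 - 46727)*(-1/37702) = -46889*(-1/37702) = 46889/37702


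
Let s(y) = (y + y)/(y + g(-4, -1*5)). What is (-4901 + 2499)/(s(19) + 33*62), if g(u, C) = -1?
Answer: -21618/18433 ≈ -1.1728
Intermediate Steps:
s(y) = 2*y/(-1 + y) (s(y) = (y + y)/(y - 1) = (2*y)/(-1 + y) = 2*y/(-1 + y))
(-4901 + 2499)/(s(19) + 33*62) = (-4901 + 2499)/(2*19/(-1 + 19) + 33*62) = -2402/(2*19/18 + 2046) = -2402/(2*19*(1/18) + 2046) = -2402/(19/9 + 2046) = -2402/18433/9 = -2402*9/18433 = -21618/18433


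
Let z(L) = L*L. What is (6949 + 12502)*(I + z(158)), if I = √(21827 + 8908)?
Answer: 485574764 + 58353*√3415 ≈ 4.8898e+8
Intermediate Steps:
z(L) = L²
I = 3*√3415 (I = √30735 = 3*√3415 ≈ 175.31)
(6949 + 12502)*(I + z(158)) = (6949 + 12502)*(3*√3415 + 158²) = 19451*(3*√3415 + 24964) = 19451*(24964 + 3*√3415) = 485574764 + 58353*√3415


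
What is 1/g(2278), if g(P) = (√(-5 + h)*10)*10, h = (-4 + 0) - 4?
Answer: -I*√13/1300 ≈ -0.0027735*I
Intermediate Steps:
h = -8 (h = -4 - 4 = -8)
g(P) = 100*I*√13 (g(P) = (√(-5 - 8)*10)*10 = (√(-13)*10)*10 = ((I*√13)*10)*10 = (10*I*√13)*10 = 100*I*√13)
1/g(2278) = 1/(100*I*√13) = -I*√13/1300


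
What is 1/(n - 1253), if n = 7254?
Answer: 1/6001 ≈ 0.00016664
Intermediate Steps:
1/(n - 1253) = 1/(7254 - 1253) = 1/6001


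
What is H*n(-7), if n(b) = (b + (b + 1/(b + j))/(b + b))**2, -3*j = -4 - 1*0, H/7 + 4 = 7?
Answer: 1787952/2023 ≈ 883.81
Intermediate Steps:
H = 21 (H = -28 + 7*7 = -28 + 49 = 21)
j = 4/3 (j = -(-4 - 1*0)/3 = -(-4 + 0)/3 = -1/3*(-4) = 4/3 ≈ 1.3333)
n(b) = (b + (b + 1/(4/3 + b))/(2*b))**2 (n(b) = (b + (b + 1/(b + 4/3))/(b + b))**2 = (b + (b + 1/(4/3 + b))/((2*b)))**2 = (b + (b + 1/(4/3 + b))*(1/(2*b)))**2 = (b + (b + 1/(4/3 + b))/(2*b))**2)
H*n(-7) = 21*((1/4)*(3 + 4*(-7) + 6*(-7)**3 + 11*(-7)**2)**2/((-7)**2*(4 + 3*(-7))**2)) = 21*((1/4)*(1/49)*(3 - 28 + 6*(-343) + 11*49)**2/(4 - 21)**2) = 21*((1/4)*(1/49)*(3 - 28 - 2058 + 539)**2/(-17)**2) = 21*((1/4)*(1/49)*(1/289)*(-1544)**2) = 21*((1/4)*(1/49)*(1/289)*2383936) = 21*(595984/14161) = 1787952/2023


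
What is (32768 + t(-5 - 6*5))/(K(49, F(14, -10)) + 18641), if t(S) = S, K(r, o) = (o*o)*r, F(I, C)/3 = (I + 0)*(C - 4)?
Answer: 32733/16960097 ≈ 0.0019300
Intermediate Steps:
F(I, C) = 3*I*(-4 + C) (F(I, C) = 3*((I + 0)*(C - 4)) = 3*(I*(-4 + C)) = 3*I*(-4 + C))
K(r, o) = r*o**2 (K(r, o) = o**2*r = r*o**2)
(32768 + t(-5 - 6*5))/(K(49, F(14, -10)) + 18641) = (32768 + (-5 - 6*5))/(49*(3*14*(-4 - 10))**2 + 18641) = (32768 + (-5 - 30))/(49*(3*14*(-14))**2 + 18641) = (32768 - 35)/(49*(-588)**2 + 18641) = 32733/(49*345744 + 18641) = 32733/(16941456 + 18641) = 32733/16960097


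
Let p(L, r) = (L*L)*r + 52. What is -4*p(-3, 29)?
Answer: -1252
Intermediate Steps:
p(L, r) = 52 + r*L² (p(L, r) = L²*r + 52 = r*L² + 52 = 52 + r*L²)
-4*p(-3, 29) = -4*(52 + 29*(-3)²) = -4*(52 + 29*9) = -4*(52 + 261) = -4*313 = -1252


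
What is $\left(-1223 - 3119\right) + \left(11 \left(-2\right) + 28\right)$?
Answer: $-4336$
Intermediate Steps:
$\left(-1223 - 3119\right) + \left(11 \left(-2\right) + 28\right) = -4342 + \left(-22 + 28\right) = -4342 + 6 = -4336$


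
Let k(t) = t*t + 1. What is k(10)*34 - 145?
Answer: 3289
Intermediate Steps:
k(t) = 1 + t² (k(t) = t² + 1 = 1 + t²)
k(10)*34 - 145 = (1 + 10²)*34 - 145 = (1 + 100)*34 - 145 = 101*34 - 145 = 3434 - 145 = 3289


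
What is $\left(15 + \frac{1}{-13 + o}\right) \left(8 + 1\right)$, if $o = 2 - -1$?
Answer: $\frac{1341}{10} \approx 134.1$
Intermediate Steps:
$o = 3$ ($o = 2 + 1 = 3$)
$\left(15 + \frac{1}{-13 + o}\right) \left(8 + 1\right) = \left(15 + \frac{1}{-13 + 3}\right) \left(8 + 1\right) = \left(15 + \frac{1}{-10}\right) 9 = \left(15 - \frac{1}{10}\right) 9 = \frac{149}{10} \cdot 9 = \frac{1341}{10}$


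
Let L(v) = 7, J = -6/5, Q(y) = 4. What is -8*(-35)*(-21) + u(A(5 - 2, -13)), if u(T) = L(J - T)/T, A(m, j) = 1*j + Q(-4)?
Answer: -52927/9 ≈ -5880.8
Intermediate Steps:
J = -6/5 (J = -6*⅕ = -6/5 ≈ -1.2000)
A(m, j) = 4 + j (A(m, j) = 1*j + 4 = j + 4 = 4 + j)
u(T) = 7/T
-8*(-35)*(-21) + u(A(5 - 2, -13)) = -8*(-35)*(-21) + 7/(4 - 13) = 280*(-21) + 7/(-9) = -5880 + 7*(-⅑) = -5880 - 7/9 = -52927/9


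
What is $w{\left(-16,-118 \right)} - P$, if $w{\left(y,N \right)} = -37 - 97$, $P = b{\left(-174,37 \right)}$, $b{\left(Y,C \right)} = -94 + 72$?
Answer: $-112$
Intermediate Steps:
$b{\left(Y,C \right)} = -22$
$P = -22$
$w{\left(y,N \right)} = -134$
$w{\left(-16,-118 \right)} - P = -134 - -22 = -134 + 22 = -112$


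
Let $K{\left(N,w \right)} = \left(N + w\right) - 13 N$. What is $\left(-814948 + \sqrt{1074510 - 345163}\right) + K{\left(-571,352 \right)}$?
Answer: $-807744 + \sqrt{729347} \approx -8.0689 \cdot 10^{5}$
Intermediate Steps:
$K{\left(N,w \right)} = w - 12 N$
$\left(-814948 + \sqrt{1074510 - 345163}\right) + K{\left(-571,352 \right)} = \left(-814948 + \sqrt{1074510 - 345163}\right) + \left(352 - -6852\right) = \left(-814948 + \sqrt{729347}\right) + \left(352 + 6852\right) = \left(-814948 + \sqrt{729347}\right) + 7204 = -807744 + \sqrt{729347}$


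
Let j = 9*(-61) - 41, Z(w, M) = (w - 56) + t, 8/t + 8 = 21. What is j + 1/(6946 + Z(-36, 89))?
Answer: -52574887/89110 ≈ -590.00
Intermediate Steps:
t = 8/13 (t = 8/(-8 + 21) = 8/13 ≈ 0.61539)
Z(w, M) = -720/13 + w (Z(w, M) = (w - 56) + 8/13 = (-56 + w) + 8/13 = -720/13 + w)
j = -590 (j = -549 - 41 = -590)
j + 1/(6946 + Z(-36, 89)) = -590 + 1/(6946 + (-720/13 - 36)) = -590 + 1/(6946 - 1188/13) = -590 + 1/(89110/13) = -590 + 13/89110 = -52574887/89110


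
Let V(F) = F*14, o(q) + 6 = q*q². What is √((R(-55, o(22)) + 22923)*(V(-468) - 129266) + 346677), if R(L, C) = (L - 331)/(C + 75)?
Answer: I*√357541289602887677/10717 ≈ 55794.0*I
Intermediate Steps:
o(q) = -6 + q³ (o(q) = -6 + q*q² = -6 + q³)
R(L, C) = (-331 + L)/(75 + C)
V(F) = 14*F
√((R(-55, o(22)) + 22923)*(V(-468) - 129266) + 346677) = √(((-331 - 55)/(75 + (-6 + 22³)) + 22923)*(14*(-468) - 129266) + 346677) = √((-386/(75 + (-6 + 10648)) + 22923)*(-6552 - 129266) + 346677) = √((-386/(75 + 10642) + 22923)*(-135818) + 346677) = √((-386/10717 + 22923)*(-135818) + 346677) = √((245665405/10717)*(-135818) + 346677) = √(-33365783976290/10717 + 346677) = √(-33362068638881/10717) = I*√357541289602887677/10717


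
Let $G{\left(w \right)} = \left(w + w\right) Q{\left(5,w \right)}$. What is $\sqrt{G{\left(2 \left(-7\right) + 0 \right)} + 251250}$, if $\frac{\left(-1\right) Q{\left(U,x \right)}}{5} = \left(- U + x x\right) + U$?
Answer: $31 \sqrt{290} \approx 527.91$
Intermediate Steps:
$Q{\left(U,x \right)} = - 5 x^{2}$ ($Q{\left(U,x \right)} = - 5 \left(\left(- U + x x\right) + U\right) = - 5 \left(\left(- U + x^{2}\right) + U\right) = - 5 \left(\left(x^{2} - U\right) + U\right) = - 5 x^{2}$)
$G{\left(w \right)} = - 10 w^{3}$ ($G{\left(w \right)} = \left(w + w\right) \left(- 5 w^{2}\right) = 2 w \left(- 5 w^{2}\right) = - 10 w^{3}$)
$\sqrt{G{\left(2 \left(-7\right) + 0 \right)} + 251250} = \sqrt{- 10 \left(2 \left(-7\right) + 0\right)^{3} + 251250} = \sqrt{- 10 \left(-14 + 0\right)^{3} + 251250} = \sqrt{- 10 \left(-14\right)^{3} + 251250} = \sqrt{\left(-10\right) \left(-2744\right) + 251250} = \sqrt{27440 + 251250} = \sqrt{278690} = 31 \sqrt{290}$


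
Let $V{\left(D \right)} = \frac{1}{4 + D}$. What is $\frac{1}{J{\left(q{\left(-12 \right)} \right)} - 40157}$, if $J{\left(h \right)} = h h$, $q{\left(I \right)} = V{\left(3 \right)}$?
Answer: $- \frac{49}{1967692} \approx -2.4902 \cdot 10^{-5}$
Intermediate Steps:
$q{\left(I \right)} = \frac{1}{7}$ ($q{\left(I \right)} = \frac{1}{4 + 3} = \frac{1}{7}$)
$J{\left(h \right)} = h^{2}$
$\frac{1}{J{\left(q{\left(-12 \right)} \right)} - 40157} = \frac{1}{\left(\frac{1}{7}\right)^{2} - 40157} = \frac{1}{\frac{1}{49} - 40157} = \frac{1}{- \frac{1967692}{49}} = - \frac{49}{1967692}$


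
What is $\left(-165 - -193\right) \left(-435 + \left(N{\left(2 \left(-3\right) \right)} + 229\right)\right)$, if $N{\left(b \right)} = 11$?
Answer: $-5460$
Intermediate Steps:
$\left(-165 - -193\right) \left(-435 + \left(N{\left(2 \left(-3\right) \right)} + 229\right)\right) = \left(-165 - -193\right) \left(-435 + \left(11 + 229\right)\right) = \left(-165 + 193\right) \left(-435 + 240\right) = 28 \left(-195\right) = -5460$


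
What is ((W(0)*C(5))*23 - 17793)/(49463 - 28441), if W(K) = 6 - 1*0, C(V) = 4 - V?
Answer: -17931/21022 ≈ -0.85296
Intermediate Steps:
W(K) = 6 (W(K) = 6 + 0 = 6)
((W(0)*C(5))*23 - 17793)/(49463 - 28441) = ((6*(4 - 1*5))*23 - 17793)/(49463 - 28441) = ((6*(4 - 5))*23 - 17793)/21022 = ((6*(-1))*23 - 17793)*(1/21022) = (-6*23 - 17793)*(1/21022) = (-138 - 17793)*(1/21022) = -17931*1/21022 = -17931/21022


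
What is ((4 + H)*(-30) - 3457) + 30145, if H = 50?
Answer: 25068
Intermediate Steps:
((4 + H)*(-30) - 3457) + 30145 = ((4 + 50)*(-30) - 3457) + 30145 = (54*(-30) - 3457) + 30145 = (-1620 - 3457) + 30145 = -5077 + 30145 = 25068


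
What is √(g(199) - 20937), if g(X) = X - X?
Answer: I*√20937 ≈ 144.7*I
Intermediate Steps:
g(X) = 0
√(g(199) - 20937) = √(0 - 20937) = √(-20937) = I*√20937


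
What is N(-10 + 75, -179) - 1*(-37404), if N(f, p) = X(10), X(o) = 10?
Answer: 37414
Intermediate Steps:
N(f, p) = 10
N(-10 + 75, -179) - 1*(-37404) = 10 - 1*(-37404) = 10 + 37404 = 37414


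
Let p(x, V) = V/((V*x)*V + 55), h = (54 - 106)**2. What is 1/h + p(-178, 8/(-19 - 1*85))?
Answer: -26035/24652368 ≈ -0.0010561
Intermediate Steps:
h = 2704 (h = (-52)**2 = 2704)
p(x, V) = V/(55 + x*V**2) (p(x, V) = V/(x*V**2 + 55) = V/(55 + x*V**2))
1/h + p(-178, 8/(-19 - 1*85)) = 1/2704 + (8/(-19 - 1*85))/(55 - 178*64/(-19 - 1*85)**2) = 1/2704 + (8/(-19 - 85))/(55 - 178*64/(-19 - 85)**2) = 1/2704 + (8/(-104))/(55 - 178*(8/(-104))**2) = 1/2704 + (8*(-1/104))/(55 - 178*(8*(-1/104))**2) = 1/2704 - 1/(13*(55 - 178*(-1/13)**2)) = 1/2704 - 1/(13*(55 - 178*1/169)) = 1/2704 - 1/(13*(55 - 178/169)) = 1/2704 - 1/(13*9117/169) = 1/2704 - 1/13*169/9117 = 1/2704 - 13/9117 = -26035/24652368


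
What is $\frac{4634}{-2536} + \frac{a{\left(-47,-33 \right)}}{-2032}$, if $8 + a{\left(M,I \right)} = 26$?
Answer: $- \frac{591371}{322072} \approx -1.8361$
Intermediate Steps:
$a{\left(M,I \right)} = 18$ ($a{\left(M,I \right)} = -8 + 26 = 18$)
$\frac{4634}{-2536} + \frac{a{\left(-47,-33 \right)}}{-2032} = \frac{4634}{-2536} + \frac{18}{-2032} = 4634 \left(- \frac{1}{2536}\right) + 18 \left(- \frac{1}{2032}\right) = - \frac{2317}{1268} - \frac{9}{1016} = - \frac{591371}{322072}$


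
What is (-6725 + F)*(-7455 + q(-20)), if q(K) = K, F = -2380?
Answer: 68059875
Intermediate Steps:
(-6725 + F)*(-7455 + q(-20)) = (-6725 - 2380)*(-7455 - 20) = -9105*(-7475) = 68059875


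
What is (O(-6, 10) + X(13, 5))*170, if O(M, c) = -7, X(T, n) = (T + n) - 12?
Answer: -170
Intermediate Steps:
X(T, n) = -12 + T + n
(O(-6, 10) + X(13, 5))*170 = (-7 + (-12 + 13 + 5))*170 = (-7 + 6)*170 = -1*170 = -170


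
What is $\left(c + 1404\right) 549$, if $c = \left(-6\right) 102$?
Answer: $434808$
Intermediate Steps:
$c = -612$
$\left(c + 1404\right) 549 = \left(-612 + 1404\right) 549 = 792 \cdot 549 = 434808$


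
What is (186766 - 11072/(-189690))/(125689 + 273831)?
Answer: 8856913403/18946237200 ≈ 0.46748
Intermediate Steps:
(186766 - 11072/(-189690))/(125689 + 273831) = (186766 - 11072*(-1/189690))/399520 = (186766 + 5536/94845)*(1/399520) = (17713826806/94845)*(1/399520) = 8856913403/18946237200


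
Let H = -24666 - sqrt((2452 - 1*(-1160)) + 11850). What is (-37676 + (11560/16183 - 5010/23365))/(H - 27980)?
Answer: 74997921011092310/104798038859596393 - 4273710500955*sqrt(1718)/104798038859596393 ≈ 0.71395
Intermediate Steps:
H = -24666 - 3*sqrt(1718) (H = -24666 - sqrt((2452 + 1160) + 11850) = -24666 - sqrt(3612 + 11850) = -24666 - sqrt(15462) = -24666 - 3*sqrt(1718) ≈ -24790.)
(-37676 + (11560/16183 - 5010/23365))/(H - 27980) = (-37676 + (11560/16183 - 5010/23365))/((-24666 - 3*sqrt(1718)) - 27980) = (-37676 + (11560*(1/16183) - 5010*1/23365))/(-52646 - 3*sqrt(1718)) = (-37676 + (11560/16183 - 1002/4673))/(-52646 - 3*sqrt(1718)) = (-37676 + 37804514/75623159)/(-52646 - 3*sqrt(1718)) = -2849140333970/(75623159*(-52646 - 3*sqrt(1718)))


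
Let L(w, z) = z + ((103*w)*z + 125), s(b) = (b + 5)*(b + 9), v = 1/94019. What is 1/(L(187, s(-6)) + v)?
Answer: -94019/5421229558 ≈ -1.7343e-5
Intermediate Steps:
v = 1/94019 ≈ 1.0636e-5
s(b) = (5 + b)*(9 + b)
L(w, z) = 125 + z + 103*w*z (L(w, z) = z + (103*w*z + 125) = z + (125 + 103*w*z) = 125 + z + 103*w*z)
1/(L(187, s(-6)) + v) = 1/((125 + (45 + (-6)² + 14*(-6)) + 103*187*(45 + (-6)² + 14*(-6))) + 1/94019) = 1/((125 + (45 + 36 - 84) + 103*187*(45 + 36 - 84)) + 1/94019) = 1/((125 - 3 + 103*187*(-3)) + 1/94019) = 1/((125 - 3 - 57783) + 1/94019) = 1/(-57661 + 1/94019) = 1/(-5421229558/94019) = -94019/5421229558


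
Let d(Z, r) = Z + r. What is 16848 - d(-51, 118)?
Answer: 16781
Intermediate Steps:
16848 - d(-51, 118) = 16848 - (-51 + 118) = 16848 - 1*67 = 16848 - 67 = 16781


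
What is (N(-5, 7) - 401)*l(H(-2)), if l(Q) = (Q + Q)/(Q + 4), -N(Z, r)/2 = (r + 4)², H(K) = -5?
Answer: -6430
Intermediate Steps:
N(Z, r) = -2*(4 + r)² (N(Z, r) = -2*(r + 4)² = -2*(4 + r)²)
l(Q) = 2*Q/(4 + Q) (l(Q) = (2*Q)/(4 + Q) = 2*Q/(4 + Q))
(N(-5, 7) - 401)*l(H(-2)) = (-2*(4 + 7)² - 401)*(2*(-5)/(4 - 5)) = (-2*11² - 401)*(2*(-5)/(-1)) = (-2*121 - 401)*(2*(-5)*(-1)) = (-242 - 401)*10 = -643*10 = -6430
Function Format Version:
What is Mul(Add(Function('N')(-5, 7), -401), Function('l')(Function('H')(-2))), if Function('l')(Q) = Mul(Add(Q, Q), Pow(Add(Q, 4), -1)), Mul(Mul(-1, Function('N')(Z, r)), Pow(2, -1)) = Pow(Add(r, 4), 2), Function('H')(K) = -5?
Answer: -6430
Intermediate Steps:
Function('N')(Z, r) = Mul(-2, Pow(Add(4, r), 2)) (Function('N')(Z, r) = Mul(-2, Pow(Add(r, 4), 2)) = Mul(-2, Pow(Add(4, r), 2)))
Function('l')(Q) = Mul(2, Q, Pow(Add(4, Q), -1)) (Function('l')(Q) = Mul(Mul(2, Q), Pow(Add(4, Q), -1)) = Mul(2, Q, Pow(Add(4, Q), -1)))
Mul(Add(Function('N')(-5, 7), -401), Function('l')(Function('H')(-2))) = Mul(Add(Mul(-2, Pow(Add(4, 7), 2)), -401), Mul(2, -5, Pow(Add(4, -5), -1))) = Mul(Add(Mul(-2, Pow(11, 2)), -401), Mul(2, -5, Pow(-1, -1))) = Mul(Add(Mul(-2, 121), -401), Mul(2, -5, -1)) = Mul(Add(-242, -401), 10) = Mul(-643, 10) = -6430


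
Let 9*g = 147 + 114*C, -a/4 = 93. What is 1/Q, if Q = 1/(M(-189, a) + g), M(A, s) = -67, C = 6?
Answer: 76/3 ≈ 25.333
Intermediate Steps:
a = -372 (a = -4*93 = -372)
g = 277/3 (g = (147 + 114*6)/9 = (147 + 684)/9 = (1/9)*831 = 277/3 ≈ 92.333)
Q = 3/76 (Q = 1/(-67 + 277/3) = 1/(76/3) = 3/76 ≈ 0.039474)
1/Q = 1/(3/76) = 76/3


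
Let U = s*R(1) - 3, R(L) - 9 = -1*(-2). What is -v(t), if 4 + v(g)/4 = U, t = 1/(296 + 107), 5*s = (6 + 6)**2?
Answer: -6196/5 ≈ -1239.2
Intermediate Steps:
R(L) = 11 (R(L) = 9 - 1*(-2) = 9 + 2 = 11)
s = 144/5 (s = (6 + 6)**2/5 = (1/5)*12**2 = (1/5)*144 = 144/5 ≈ 28.800)
t = 1/403 ≈ 0.0024814
U = 1569/5 (U = (144/5)*11 - 3 = 1584/5 - 3 = 1569/5 ≈ 313.80)
v(g) = 6196/5 (v(g) = -16 + 4*(1569/5) = -16 + 6276/5 = 6196/5)
-v(t) = -1*6196/5 = -6196/5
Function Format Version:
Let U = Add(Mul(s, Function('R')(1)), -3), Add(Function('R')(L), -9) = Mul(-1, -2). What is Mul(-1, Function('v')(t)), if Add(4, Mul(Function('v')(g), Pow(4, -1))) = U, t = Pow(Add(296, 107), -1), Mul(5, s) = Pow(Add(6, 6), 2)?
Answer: Rational(-6196, 5) ≈ -1239.2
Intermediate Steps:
Function('R')(L) = 11 (Function('R')(L) = Add(9, Mul(-1, -2)) = Add(9, 2) = 11)
s = Rational(144, 5) (s = Mul(Rational(1, 5), Pow(Add(6, 6), 2)) = Mul(Rational(1, 5), Pow(12, 2)) = Mul(Rational(1, 5), 144) = Rational(144, 5) ≈ 28.800)
t = Rational(1, 403) (t = Pow(403, -1) = Rational(1, 403) ≈ 0.0024814)
U = Rational(1569, 5) (U = Add(Mul(Rational(144, 5), 11), -3) = Add(Rational(1584, 5), -3) = Rational(1569, 5) ≈ 313.80)
Function('v')(g) = Rational(6196, 5) (Function('v')(g) = Add(-16, Mul(4, Rational(1569, 5))) = Add(-16, Rational(6276, 5)) = Rational(6196, 5))
Mul(-1, Function('v')(t)) = Mul(-1, Rational(6196, 5)) = Rational(-6196, 5)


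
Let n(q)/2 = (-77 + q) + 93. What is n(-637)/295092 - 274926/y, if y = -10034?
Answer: 2253222249/82248698 ≈ 27.395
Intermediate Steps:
n(q) = 32 + 2*q (n(q) = 2*((-77 + q) + 93) = 2*(16 + q) = 32 + 2*q)
n(-637)/295092 - 274926/y = (32 + 2*(-637))/295092 - 274926/(-10034) = (32 - 1274)*(1/295092) - 274926*(-1/10034) = -1242*1/295092 + 137463/5017 = -69/16394 + 137463/5017 = 2253222249/82248698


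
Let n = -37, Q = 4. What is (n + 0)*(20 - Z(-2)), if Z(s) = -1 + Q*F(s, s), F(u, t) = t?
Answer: -1073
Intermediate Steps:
Z(s) = -1 + 4*s
(n + 0)*(20 - Z(-2)) = (-37 + 0)*(20 - (-1 + 4*(-2))) = -37*(20 - (-1 - 8)) = -37*(20 - 1*(-9)) = -37*(20 + 9) = -37*29 = -1073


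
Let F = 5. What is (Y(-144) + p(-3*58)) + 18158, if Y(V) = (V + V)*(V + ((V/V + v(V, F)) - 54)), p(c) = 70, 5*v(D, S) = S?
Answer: 74676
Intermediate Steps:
v(D, S) = S/5
Y(V) = 2*V*(-52 + V) (Y(V) = (V + V)*(V + ((V/V + (1/5)*5) - 54)) = (2*V)*(V + ((1 + 1) - 54)) = (2*V)*(V + (2 - 54)) = (2*V)*(V - 52) = (2*V)*(-52 + V) = 2*V*(-52 + V))
(Y(-144) + p(-3*58)) + 18158 = (2*(-144)*(-52 - 144) + 70) + 18158 = (2*(-144)*(-196) + 70) + 18158 = (56448 + 70) + 18158 = 56518 + 18158 = 74676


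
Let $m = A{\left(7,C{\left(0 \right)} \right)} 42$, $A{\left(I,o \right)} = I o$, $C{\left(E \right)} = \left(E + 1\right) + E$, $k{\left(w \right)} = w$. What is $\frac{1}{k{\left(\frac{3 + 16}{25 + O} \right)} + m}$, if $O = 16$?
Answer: $\frac{41}{12073} \approx 0.003396$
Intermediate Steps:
$C{\left(E \right)} = 1 + 2 E$ ($C{\left(E \right)} = \left(1 + E\right) + E = 1 + 2 E$)
$m = 294$ ($m = 7 \left(1 + 2 \cdot 0\right) 42 = 7 \left(1 + 0\right) 42 = 7 \cdot 1 \cdot 42 = 7 \cdot 42 = 294$)
$\frac{1}{k{\left(\frac{3 + 16}{25 + O} \right)} + m} = \frac{1}{\frac{3 + 16}{25 + 16} + 294} = \frac{1}{\frac{19}{41} + 294} = \frac{1}{\frac{12073}{41}} = \frac{41}{12073}$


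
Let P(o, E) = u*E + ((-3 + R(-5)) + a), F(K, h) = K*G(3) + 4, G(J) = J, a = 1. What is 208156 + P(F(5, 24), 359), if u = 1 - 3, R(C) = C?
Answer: 207431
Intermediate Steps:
u = -2
F(K, h) = 4 + 3*K (F(K, h) = K*3 + 4 = 3*K + 4 = 4 + 3*K)
P(o, E) = -7 - 2*E (P(o, E) = -2*E + ((-3 - 5) + 1) = -2*E + (-8 + 1) = -2*E - 7 = -7 - 2*E)
208156 + P(F(5, 24), 359) = 208156 + (-7 - 2*359) = 208156 + (-7 - 718) = 208156 - 725 = 207431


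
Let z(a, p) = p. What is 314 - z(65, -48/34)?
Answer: 5362/17 ≈ 315.41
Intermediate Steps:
314 - z(65, -48/34) = 314 - (-48)/34 = 314 - 1*(-24/17) = 314 + 24/17 = 5362/17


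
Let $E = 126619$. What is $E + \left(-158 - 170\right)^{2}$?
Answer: $234203$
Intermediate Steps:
$E + \left(-158 - 170\right)^{2} = 126619 + \left(-158 - 170\right)^{2} = 126619 + \left(-328\right)^{2} = 126619 + 107584 = 234203$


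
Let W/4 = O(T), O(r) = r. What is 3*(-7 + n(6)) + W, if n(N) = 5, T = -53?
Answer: -218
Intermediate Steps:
W = -212 (W = 4*(-53) = -212)
3*(-7 + n(6)) + W = 3*(-7 + 5) - 212 = 3*(-2) - 212 = -6 - 212 = -218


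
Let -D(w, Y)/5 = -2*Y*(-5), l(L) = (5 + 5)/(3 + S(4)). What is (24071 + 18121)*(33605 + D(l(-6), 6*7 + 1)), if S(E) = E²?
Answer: 1327149360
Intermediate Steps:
l(L) = 10/19 (l(L) = (5 + 5)/(3 + 4²) = 10/(3 + 16) = 10/19)
D(w, Y) = -50*Y (D(w, Y) = -5*(-2*Y)*(-5) = -50*Y)
(24071 + 18121)*(33605 + D(l(-6), 6*7 + 1)) = (24071 + 18121)*(33605 - 50*(6*7 + 1)) = 42192*(33605 - 50*(42 + 1)) = 42192*(33605 - 50*43) = 42192*(33605 - 2150) = 42192*31455 = 1327149360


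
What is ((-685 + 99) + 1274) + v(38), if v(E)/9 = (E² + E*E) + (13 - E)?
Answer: 26455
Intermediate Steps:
v(E) = 117 - 9*E + 18*E² (v(E) = 9*((E² + E*E) + (13 - E)) = 9*((E² + E²) + (13 - E)) = 9*(2*E² + (13 - E)) = 9*(13 - E + 2*E²) = 117 - 9*E + 18*E²)
((-685 + 99) + 1274) + v(38) = ((-685 + 99) + 1274) + (117 - 9*38 + 18*38²) = (-586 + 1274) + (117 - 342 + 18*1444) = 688 + (117 - 342 + 25992) = 688 + 25767 = 26455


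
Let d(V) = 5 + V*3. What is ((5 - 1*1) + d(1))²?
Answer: 144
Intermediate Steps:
d(V) = 5 + 3*V
((5 - 1*1) + d(1))² = ((5 - 1*1) + (5 + 3*1))² = ((5 - 1) + (5 + 3))² = (4 + 8)² = 12² = 144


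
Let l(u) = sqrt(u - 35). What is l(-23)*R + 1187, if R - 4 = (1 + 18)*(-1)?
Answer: 1187 - 15*I*sqrt(58) ≈ 1187.0 - 114.24*I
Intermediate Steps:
R = -15 (R = 4 + (1 + 18)*(-1) = 4 + 19*(-1) = 4 - 19 = -15)
l(u) = sqrt(-35 + u)
l(-23)*R + 1187 = sqrt(-35 - 23)*(-15) + 1187 = sqrt(-58)*(-15) + 1187 = (I*sqrt(58))*(-15) + 1187 = -15*I*sqrt(58) + 1187 = 1187 - 15*I*sqrt(58)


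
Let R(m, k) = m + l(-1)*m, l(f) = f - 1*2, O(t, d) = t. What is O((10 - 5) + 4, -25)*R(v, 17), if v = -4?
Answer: 72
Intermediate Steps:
l(f) = -2 + f (l(f) = f - 2 = -2 + f)
R(m, k) = -2*m (R(m, k) = m + (-2 - 1)*m = m - 3*m = -2*m)
O((10 - 5) + 4, -25)*R(v, 17) = ((10 - 5) + 4)*(-2*(-4)) = (5 + 4)*8 = 9*8 = 72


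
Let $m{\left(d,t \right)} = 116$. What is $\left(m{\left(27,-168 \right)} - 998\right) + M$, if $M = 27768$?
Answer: $26886$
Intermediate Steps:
$\left(m{\left(27,-168 \right)} - 998\right) + M = \left(116 - 998\right) + 27768 = -882 + 27768 = 26886$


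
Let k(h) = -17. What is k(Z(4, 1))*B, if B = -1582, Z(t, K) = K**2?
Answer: 26894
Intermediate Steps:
k(Z(4, 1))*B = -17*(-1582) = 26894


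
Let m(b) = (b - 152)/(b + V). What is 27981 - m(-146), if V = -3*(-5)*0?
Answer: 2042464/73 ≈ 27979.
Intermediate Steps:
V = 0 (V = 15*0 = 0)
m(b) = (-152 + b)/b (m(b) = (b - 152)/(b + 0) = (-152 + b)/b)
27981 - m(-146) = 27981 - (-152 - 146)/(-146) = 27981 - (-1)*(-298)/146 = 27981 - 1*149/73 = 27981 - 149/73 = 2042464/73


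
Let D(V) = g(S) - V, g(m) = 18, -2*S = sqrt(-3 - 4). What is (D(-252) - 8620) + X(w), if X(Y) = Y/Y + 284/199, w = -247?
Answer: -1661167/199 ≈ -8347.6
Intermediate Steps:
S = -I*sqrt(7)/2 (S = -sqrt(-3 - 4)/2 = -I*sqrt(7)/2 ≈ -1.3229*I)
X(Y) = 483/199 (X(Y) = 1 + 284*(1/199) = 1 + 284/199 = 483/199)
D(V) = 18 - V
(D(-252) - 8620) + X(w) = ((18 - 1*(-252)) - 8620) + 483/199 = ((18 + 252) - 8620) + 483/199 = (270 - 8620) + 483/199 = -8350 + 483/199 = -1661167/199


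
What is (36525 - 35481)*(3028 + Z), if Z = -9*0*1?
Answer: 3161232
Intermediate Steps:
Z = 0 (Z = 0*1 = 0)
(36525 - 35481)*(3028 + Z) = (36525 - 35481)*(3028 + 0) = 1044*3028 = 3161232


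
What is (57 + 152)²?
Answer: 43681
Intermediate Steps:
(57 + 152)² = 209² = 43681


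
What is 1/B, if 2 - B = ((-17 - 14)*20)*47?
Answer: 1/29142 ≈ 3.4315e-5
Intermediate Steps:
B = 29142 (B = 2 - (-17 - 14)*20*47 = 2 - (-31*20)*47 = 2 - (-620)*47 = 2 - 1*(-29140) = 2 + 29140 = 29142)
1/B = 1/29142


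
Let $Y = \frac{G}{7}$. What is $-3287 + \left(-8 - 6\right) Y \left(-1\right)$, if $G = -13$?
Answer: $-3313$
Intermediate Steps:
$Y = - \frac{13}{7} \approx -1.8571$
$-3287 + \left(-8 - 6\right) Y \left(-1\right) = -3287 + \left(-8 - 6\right) \left(- \frac{13}{7}\right) \left(-1\right) = -3287 + \left(-14\right) \left(- \frac{13}{7}\right) \left(-1\right) = -3287 + 26 \left(-1\right) = -3287 - 26 = -3313$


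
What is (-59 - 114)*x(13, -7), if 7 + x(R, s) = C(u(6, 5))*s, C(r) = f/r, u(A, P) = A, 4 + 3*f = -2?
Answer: 2422/3 ≈ 807.33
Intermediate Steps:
f = -2 (f = -4/3 + (1/3)*(-2) = -4/3 - 2/3 = -2)
C(r) = -2/r
x(R, s) = -7 - s/3 (x(R, s) = -7 + (-2/6)*s = -7 + (-2*1/6)*s = -7 - s/3)
(-59 - 114)*x(13, -7) = (-59 - 114)*(-7 - 1/3*(-7)) = -173*(-7 + 7/3) = -173*(-14/3) = 2422/3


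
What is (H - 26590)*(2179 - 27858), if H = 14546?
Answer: 309277876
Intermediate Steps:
(H - 26590)*(2179 - 27858) = (14546 - 26590)*(2179 - 27858) = -12044*(-25679) = 309277876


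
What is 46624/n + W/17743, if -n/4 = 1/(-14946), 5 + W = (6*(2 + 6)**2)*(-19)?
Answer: 3091018242667/17743 ≈ 1.7421e+8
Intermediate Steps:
W = -7301 (W = -5 + (6*(2 + 6)**2)*(-19) = -5 + (6*8**2)*(-19) = -5 + (6*64)*(-19) = -5 + 384*(-19) = -5 - 7296 = -7301)
n = 2/7473 (n = -4/(-14946) = -4*(-1/14946) = 2/7473 ≈ 0.00026763)
46624/n + W/17743 = 46624/(2/7473) - 7301/17743 = 46624*(7473/2) - 7301*1/17743 = 174210576 - 7301/17743 = 3091018242667/17743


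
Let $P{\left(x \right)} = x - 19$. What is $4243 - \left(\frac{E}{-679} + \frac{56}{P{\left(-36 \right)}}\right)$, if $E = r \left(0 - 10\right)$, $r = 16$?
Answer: $\frac{158484059}{37345} \approx 4243.8$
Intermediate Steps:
$P{\left(x \right)} = -19 + x$
$E = -160$ ($E = 16 \left(0 - 10\right) = 16 \left(-10\right) = -160$)
$4243 - \left(\frac{E}{-679} + \frac{56}{P{\left(-36 \right)}}\right) = 4243 - \left(- \frac{160}{-679} + \frac{56}{-19 - 36}\right) = 4243 - \left(\left(-160\right) \left(- \frac{1}{679}\right) + \frac{56}{-55}\right) = 4243 - \left(\frac{160}{679} + 56 \left(- \frac{1}{55}\right)\right) = 4243 - \left(\frac{160}{679} - \frac{56}{55}\right) = 4243 - - \frac{29224}{37345} = 4243 + \frac{29224}{37345} = \frac{158484059}{37345}$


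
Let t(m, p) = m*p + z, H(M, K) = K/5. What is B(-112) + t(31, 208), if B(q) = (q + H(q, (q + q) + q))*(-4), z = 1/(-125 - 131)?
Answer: 9170939/1280 ≈ 7164.8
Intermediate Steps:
z = -1/256 (z = 1/(-256) = -1/256 ≈ -0.0039063)
H(M, K) = K/5 (H(M, K) = K*(⅕) = K/5)
t(m, p) = -1/256 + m*p (t(m, p) = m*p - 1/256 = -1/256 + m*p)
B(q) = -32*q/5 (B(q) = (q + ((q + q) + q)/5)*(-4) = (q + (2*q + q)/5)*(-4) = (q + (3*q)/5)*(-4) = (q + 3*q/5)*(-4) = (8*q/5)*(-4) = -32*q/5)
B(-112) + t(31, 208) = -32/5*(-112) + (-1/256 + 31*208) = 3584/5 + (-1/256 + 6448) = 3584/5 + 1650687/256 = 9170939/1280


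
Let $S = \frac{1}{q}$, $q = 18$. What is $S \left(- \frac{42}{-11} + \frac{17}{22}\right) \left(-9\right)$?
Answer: $- \frac{101}{44} \approx -2.2955$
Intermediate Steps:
$S = \frac{1}{18} \approx 0.055556$
$S \left(- \frac{42}{-11} + \frac{17}{22}\right) \left(-9\right) = \frac{- \frac{42}{-11} + \frac{17}{22}}{18} \left(-9\right) = \frac{\left(-42\right) \left(- \frac{1}{11}\right) + 17 \cdot \frac{1}{22}}{18} \left(-9\right) = \frac{\frac{42}{11} + \frac{17}{22}}{18} \left(-9\right) = \frac{1}{18} \cdot \frac{101}{22} \left(-9\right) = \frac{101}{396} \left(-9\right) = - \frac{101}{44}$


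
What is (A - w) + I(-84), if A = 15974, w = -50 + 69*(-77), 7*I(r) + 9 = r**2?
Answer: 156406/7 ≈ 22344.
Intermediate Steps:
I(r) = -9/7 + r**2/7
w = -5363 (w = -50 - 5313 = -5363)
(A - w) + I(-84) = (15974 - 1*(-5363)) + (-9/7 + (1/7)*(-84)**2) = (15974 + 5363) + (-9/7 + (1/7)*7056) = 21337 + (-9/7 + 1008) = 21337 + 7047/7 = 156406/7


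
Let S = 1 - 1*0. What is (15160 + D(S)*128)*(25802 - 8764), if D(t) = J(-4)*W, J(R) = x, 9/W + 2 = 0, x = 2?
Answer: 238668304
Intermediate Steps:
W = -9/2 (W = 9/(-2 + 0) = 9/(-2) = 9*(-½) = -9/2 ≈ -4.5000)
J(R) = 2
S = 1 (S = 1 + 0 = 1)
D(t) = -9 (D(t) = 2*(-9/2) = -9)
(15160 + D(S)*128)*(25802 - 8764) = (15160 - 9*128)*(25802 - 8764) = (15160 - 1152)*17038 = 14008*17038 = 238668304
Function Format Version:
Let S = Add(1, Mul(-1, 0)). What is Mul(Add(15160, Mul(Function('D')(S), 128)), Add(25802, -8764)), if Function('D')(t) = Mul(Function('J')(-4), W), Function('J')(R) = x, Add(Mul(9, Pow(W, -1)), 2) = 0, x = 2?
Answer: 238668304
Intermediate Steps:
W = Rational(-9, 2) (W = Mul(9, Pow(Add(-2, 0), -1)) = Mul(9, Pow(-2, -1)) = Mul(9, Rational(-1, 2)) = Rational(-9, 2) ≈ -4.5000)
Function('J')(R) = 2
S = 1 (S = Add(1, 0) = 1)
Function('D')(t) = -9 (Function('D')(t) = Mul(2, Rational(-9, 2)) = -9)
Mul(Add(15160, Mul(Function('D')(S), 128)), Add(25802, -8764)) = Mul(Add(15160, Mul(-9, 128)), Add(25802, -8764)) = Mul(Add(15160, -1152), 17038) = Mul(14008, 17038) = 238668304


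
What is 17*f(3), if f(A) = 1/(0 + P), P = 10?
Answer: 17/10 ≈ 1.7000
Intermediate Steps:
f(A) = ⅒ (f(A) = 1/(0 + 10) = 1/10 = ⅒)
17*f(3) = 17*(⅒) = 17/10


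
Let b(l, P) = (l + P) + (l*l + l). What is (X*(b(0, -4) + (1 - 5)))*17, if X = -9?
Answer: 1224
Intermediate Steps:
b(l, P) = P + l**2 + 2*l (b(l, P) = (P + l) + (l**2 + l) = (P + l) + (l + l**2) = P + l**2 + 2*l)
(X*(b(0, -4) + (1 - 5)))*17 = -9*((-4 + 0**2 + 2*0) + (1 - 5))*17 = -9*((-4 + 0 + 0) - 4)*17 = -9*(-4 - 4)*17 = -9*(-8)*17 = 72*17 = 1224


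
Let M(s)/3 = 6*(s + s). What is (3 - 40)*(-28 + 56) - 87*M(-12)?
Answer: 36548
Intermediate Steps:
M(s) = 36*s (M(s) = 3*(6*(s + s)) = 3*(6*(2*s)) = 3*(12*s) = 36*s)
(3 - 40)*(-28 + 56) - 87*M(-12) = (3 - 40)*(-28 + 56) - 3132*(-12) = -37*28 - 87*(-432) = -1036 + 37584 = 36548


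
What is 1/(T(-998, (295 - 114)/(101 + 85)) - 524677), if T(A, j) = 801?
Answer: -1/523876 ≈ -1.9088e-6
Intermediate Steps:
1/(T(-998, (295 - 114)/(101 + 85)) - 524677) = 1/(801 - 524677) = 1/(-523876) = -1/523876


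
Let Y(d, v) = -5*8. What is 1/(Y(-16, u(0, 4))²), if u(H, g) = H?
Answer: 1/1600 ≈ 0.00062500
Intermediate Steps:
Y(d, v) = -40
1/(Y(-16, u(0, 4))²) = 1/((-40)²) = 1/1600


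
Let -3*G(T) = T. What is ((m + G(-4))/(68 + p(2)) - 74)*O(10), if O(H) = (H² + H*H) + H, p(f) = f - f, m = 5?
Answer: -527695/34 ≈ -15520.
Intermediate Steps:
p(f) = 0
O(H) = H + 2*H² (O(H) = (H² + H²) + H = 2*H² + H = H + 2*H²)
G(T) = -T/3
((m + G(-4))/(68 + p(2)) - 74)*O(10) = ((5 - ⅓*(-4))/(68 + 0) - 74)*(10*(1 + 2*10)) = ((5 + 4/3)/68 - 74)*(10*(1 + 20)) = ((19/3)*(1/68) - 74)*(10*21) = (19/204 - 74)*210 = -15077/204*210 = -527695/34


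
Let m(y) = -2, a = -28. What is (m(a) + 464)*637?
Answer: 294294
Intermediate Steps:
(m(a) + 464)*637 = (-2 + 464)*637 = 462*637 = 294294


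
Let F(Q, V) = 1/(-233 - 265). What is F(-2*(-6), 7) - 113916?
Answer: -56730169/498 ≈ -1.1392e+5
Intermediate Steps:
F(Q, V) = -1/498 (F(Q, V) = 1/(-498) = -1/498)
F(-2*(-6), 7) - 113916 = -1/498 - 113916 = -56730169/498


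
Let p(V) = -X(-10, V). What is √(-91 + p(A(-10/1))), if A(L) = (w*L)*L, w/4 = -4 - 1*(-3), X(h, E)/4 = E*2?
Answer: √3109 ≈ 55.758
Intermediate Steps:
X(h, E) = 8*E (X(h, E) = 4*(E*2) = 4*(2*E) = 8*E)
w = -4 (w = 4*(-4 - 1*(-3)) = 4*(-4 + 3) = 4*(-1) = -4)
A(L) = -4*L² (A(L) = (-4*L)*L = -4*L²)
p(V) = -8*V
√(-91 + p(A(-10/1))) = √(-91 - (-32)*(-10/1)²) = √(-91 - (-32)*(-10*1)²) = √(-91 - (-32)*(-10)²) = √(-91 - (-32)*100) = √(-91 - 8*(-400)) = √(-91 + 3200) = √3109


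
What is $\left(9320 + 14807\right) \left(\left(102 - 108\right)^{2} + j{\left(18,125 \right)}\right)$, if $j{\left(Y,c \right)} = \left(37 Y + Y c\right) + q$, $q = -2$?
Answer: $71174650$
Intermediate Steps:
$j{\left(Y,c \right)} = -2 + 37 Y + Y c$ ($j{\left(Y,c \right)} = \left(37 Y + Y c\right) - 2 = -2 + 37 Y + Y c$)
$\left(9320 + 14807\right) \left(\left(102 - 108\right)^{2} + j{\left(18,125 \right)}\right) = \left(9320 + 14807\right) \left(\left(102 - 108\right)^{2} + \left(-2 + 37 \cdot 18 + 18 \cdot 125\right)\right) = 24127 \left(\left(-6\right)^{2} + \left(-2 + 666 + 2250\right)\right) = 24127 \left(36 + 2914\right) = 24127 \cdot 2950 = 71174650$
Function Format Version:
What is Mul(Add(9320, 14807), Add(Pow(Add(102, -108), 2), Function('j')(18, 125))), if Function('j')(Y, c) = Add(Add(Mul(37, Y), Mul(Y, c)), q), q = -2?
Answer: 71174650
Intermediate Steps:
Function('j')(Y, c) = Add(-2, Mul(37, Y), Mul(Y, c)) (Function('j')(Y, c) = Add(Add(Mul(37, Y), Mul(Y, c)), -2) = Add(-2, Mul(37, Y), Mul(Y, c)))
Mul(Add(9320, 14807), Add(Pow(Add(102, -108), 2), Function('j')(18, 125))) = Mul(Add(9320, 14807), Add(Pow(Add(102, -108), 2), Add(-2, Mul(37, 18), Mul(18, 125)))) = Mul(24127, Add(Pow(-6, 2), Add(-2, 666, 2250))) = Mul(24127, Add(36, 2914)) = Mul(24127, 2950) = 71174650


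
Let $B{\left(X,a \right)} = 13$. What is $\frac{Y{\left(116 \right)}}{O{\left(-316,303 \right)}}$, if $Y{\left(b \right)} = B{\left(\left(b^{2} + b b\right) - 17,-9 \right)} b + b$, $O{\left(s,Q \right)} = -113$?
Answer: $- \frac{1624}{113} \approx -14.372$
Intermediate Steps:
$Y{\left(b \right)} = 14 b$ ($Y{\left(b \right)} = 13 b + b = 14 b$)
$\frac{Y{\left(116 \right)}}{O{\left(-316,303 \right)}} = \frac{14 \cdot 116}{-113} = 1624 \left(- \frac{1}{113}\right) = - \frac{1624}{113}$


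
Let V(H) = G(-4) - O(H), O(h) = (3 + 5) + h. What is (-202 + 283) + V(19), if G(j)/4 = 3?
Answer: 66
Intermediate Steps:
G(j) = 12 (G(j) = 4*3 = 12)
O(h) = 8 + h
V(H) = 4 - H (V(H) = 12 - (8 + H) = 12 + (-8 - H) = 4 - H)
(-202 + 283) + V(19) = (-202 + 283) + (4 - 1*19) = 81 + (4 - 19) = 81 - 15 = 66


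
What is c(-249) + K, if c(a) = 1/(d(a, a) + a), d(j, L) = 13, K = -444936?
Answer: -105004897/236 ≈ -4.4494e+5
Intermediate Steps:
c(a) = 1/(13 + a)
c(-249) + K = 1/(13 - 249) - 444936 = 1/(-236) - 444936 = -1/236 - 444936 = -105004897/236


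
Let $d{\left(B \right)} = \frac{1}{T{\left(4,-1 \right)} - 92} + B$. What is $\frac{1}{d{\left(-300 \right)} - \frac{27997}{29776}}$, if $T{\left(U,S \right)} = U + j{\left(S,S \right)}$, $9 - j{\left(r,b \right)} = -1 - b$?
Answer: $- \frac{2352304}{707932739} \approx -0.0033228$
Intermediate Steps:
$j{\left(r,b \right)} = 10 + b$ ($j{\left(r,b \right)} = 9 - \left(-1 - b\right) = 9 + \left(1 + b\right) = 10 + b$)
$T{\left(U,S \right)} = 10 + S + U$ ($T{\left(U,S \right)} = U + \left(10 + S\right) = 10 + S + U$)
$d{\left(B \right)} = - \frac{1}{79} + B$ ($d{\left(B \right)} = \frac{1}{\left(10 - 1 + 4\right) - 92} + B = \frac{1}{13 - 92} + B = \frac{1}{-79} + B = - \frac{1}{79} + B$)
$\frac{1}{d{\left(-300 \right)} - \frac{27997}{29776}} = \frac{1}{\left(- \frac{1}{79} - 300\right) - \frac{27997}{29776}} = \frac{1}{- \frac{23701}{79} - \frac{27997}{29776}} = \frac{1}{- \frac{707932739}{2352304}} = - \frac{2352304}{707932739}$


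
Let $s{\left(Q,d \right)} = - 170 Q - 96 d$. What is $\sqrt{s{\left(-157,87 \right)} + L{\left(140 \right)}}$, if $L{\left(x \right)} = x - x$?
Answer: $\sqrt{18338} \approx 135.42$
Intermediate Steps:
$L{\left(x \right)} = 0$
$\sqrt{s{\left(-157,87 \right)} + L{\left(140 \right)}} = \sqrt{\left(\left(-170\right) \left(-157\right) - 8352\right) + 0} = \sqrt{\left(26690 - 8352\right) + 0} = \sqrt{18338 + 0} = \sqrt{18338}$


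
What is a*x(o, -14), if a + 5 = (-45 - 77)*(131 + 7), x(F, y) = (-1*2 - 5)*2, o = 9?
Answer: 235774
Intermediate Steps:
x(F, y) = -14 (x(F, y) = (-2 - 5)*2 = -7*2 = -14)
a = -16841 (a = -5 + (-45 - 77)*(131 + 7) = -5 - 122*138 = -5 - 16836 = -16841)
a*x(o, -14) = -16841*(-14) = 235774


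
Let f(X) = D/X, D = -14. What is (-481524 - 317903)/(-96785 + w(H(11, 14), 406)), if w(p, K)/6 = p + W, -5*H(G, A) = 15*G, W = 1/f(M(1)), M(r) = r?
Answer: 5595989/678884 ≈ 8.2429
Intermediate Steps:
f(X) = -14/X
W = -1/14 (W = 1/(-14/1) = 1/(-14*1) = 1/(-14) = -1/14 ≈ -0.071429)
H(G, A) = -3*G
w(p, K) = -3/7 + 6*p (w(p, K) = 6*(p - 1/14) = 6*(-1/14 + p) = -3/7 + 6*p)
(-481524 - 317903)/(-96785 + w(H(11, 14), 406)) = (-481524 - 317903)/(-96785 + (-3/7 + 6*(-3*11))) = -799427/(-96785 + (-3/7 + 6*(-33))) = -799427/(-96785 + (-3/7 - 198)) = -799427/(-96785 - 1389/7) = -799427/(-678884/7) = -799427*(-7/678884) = 5595989/678884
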